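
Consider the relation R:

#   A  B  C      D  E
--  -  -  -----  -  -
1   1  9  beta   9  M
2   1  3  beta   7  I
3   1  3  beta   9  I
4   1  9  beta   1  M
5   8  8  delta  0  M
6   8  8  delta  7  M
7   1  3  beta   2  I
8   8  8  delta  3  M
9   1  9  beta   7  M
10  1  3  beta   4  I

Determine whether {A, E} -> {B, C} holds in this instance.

Yes

(A=1, E=M): rows 1, 4, 9 → {B,C} = (9, beta), (9, beta), (9, beta) ✓
(A=1, E=I): rows 2, 3, 7, 10 → {B,C} = (3, beta), (3, beta), (3, beta), (3, beta) ✓
(A=8, E=M): rows 5, 6, 8 → {B,C} = (8, delta), (8, delta), (8, delta) ✓
Every {A, E} value is associated with a single {B, C} value, so {A, E} -> {B, C} holds.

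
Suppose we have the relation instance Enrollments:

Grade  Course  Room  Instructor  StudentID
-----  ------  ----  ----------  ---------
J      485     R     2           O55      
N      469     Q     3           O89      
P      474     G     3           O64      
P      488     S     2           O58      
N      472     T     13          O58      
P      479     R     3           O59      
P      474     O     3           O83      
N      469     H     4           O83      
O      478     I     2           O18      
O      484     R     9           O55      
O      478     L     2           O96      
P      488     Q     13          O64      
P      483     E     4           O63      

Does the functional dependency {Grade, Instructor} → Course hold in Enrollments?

(Grade=J, Instructor=2): 1 row → Course = 485 ✓
(Grade=N, Instructor=3): 1 row → Course = 469 ✓
(Grade=P, Instructor=3): 3 rows → Course takes values {474, 479} — violation
(Grade=P, Instructor=2): 1 row → Course = 488 ✓
(Grade=N, Instructor=13): 1 row → Course = 472 ✓
(Grade=N, Instructor=4): 1 row → Course = 469 ✓
(Grade=O, Instructor=2): 2 rows → Course = 478, 478 ✓
(Grade=O, Instructor=9): 1 row → Course = 484 ✓
(Grade=P, Instructor=13): 1 row → Course = 488 ✓
(Grade=P, Instructor=4): 1 row → Course = 483 ✓
Two rows agree on {Grade, Instructor} but differ on Course, so {Grade, Instructor} → Course does not hold.

No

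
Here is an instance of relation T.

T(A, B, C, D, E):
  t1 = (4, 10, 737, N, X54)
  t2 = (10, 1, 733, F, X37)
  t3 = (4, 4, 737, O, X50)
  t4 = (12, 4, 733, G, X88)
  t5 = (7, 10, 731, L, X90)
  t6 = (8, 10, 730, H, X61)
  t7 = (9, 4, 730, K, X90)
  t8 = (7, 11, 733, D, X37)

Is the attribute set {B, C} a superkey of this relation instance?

All 8 rows have distinct {B, C} values, so {B, C} → (all attributes) holds and {B, C} is a superkey.

Yes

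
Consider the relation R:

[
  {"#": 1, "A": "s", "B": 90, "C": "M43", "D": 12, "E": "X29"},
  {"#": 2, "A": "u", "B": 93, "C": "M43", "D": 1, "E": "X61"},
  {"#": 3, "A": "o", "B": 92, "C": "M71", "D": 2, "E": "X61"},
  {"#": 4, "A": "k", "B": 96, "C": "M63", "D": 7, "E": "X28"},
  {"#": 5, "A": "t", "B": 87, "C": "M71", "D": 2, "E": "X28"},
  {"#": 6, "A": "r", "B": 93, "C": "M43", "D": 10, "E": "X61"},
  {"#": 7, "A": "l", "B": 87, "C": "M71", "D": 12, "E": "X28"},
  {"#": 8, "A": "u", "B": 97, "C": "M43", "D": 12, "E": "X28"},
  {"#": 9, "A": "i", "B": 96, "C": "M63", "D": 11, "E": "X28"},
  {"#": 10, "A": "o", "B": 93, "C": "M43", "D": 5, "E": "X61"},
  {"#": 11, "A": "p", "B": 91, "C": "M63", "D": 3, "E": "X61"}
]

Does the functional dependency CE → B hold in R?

Yes

(C=M43, E=X29): row 1 → B = 90 ✓
(C=M43, E=X61): rows 2, 6, 10 → B = 93, 93, 93 ✓
(C=M71, E=X61): row 3 → B = 92 ✓
(C=M63, E=X28): rows 4, 9 → B = 96, 96 ✓
(C=M71, E=X28): rows 5, 7 → B = 87, 87 ✓
(C=M43, E=X28): row 8 → B = 97 ✓
(C=M63, E=X61): row 11 → B = 91 ✓
Every CE value is associated with a single B value, so CE → B holds.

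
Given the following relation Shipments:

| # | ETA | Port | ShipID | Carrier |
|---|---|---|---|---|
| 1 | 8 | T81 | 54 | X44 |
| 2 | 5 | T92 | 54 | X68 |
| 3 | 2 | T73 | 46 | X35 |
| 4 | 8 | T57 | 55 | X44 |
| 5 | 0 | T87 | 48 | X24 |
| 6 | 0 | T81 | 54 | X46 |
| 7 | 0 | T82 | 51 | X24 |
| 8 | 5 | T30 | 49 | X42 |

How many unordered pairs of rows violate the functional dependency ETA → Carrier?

ETA=8: all 2 rows agree on Carrier — 0 pairs.
ETA=5: violating pairs (2,8) — 1 pair.
ETA=0: violating pairs (5,6), (6,7) — 2 pairs.

3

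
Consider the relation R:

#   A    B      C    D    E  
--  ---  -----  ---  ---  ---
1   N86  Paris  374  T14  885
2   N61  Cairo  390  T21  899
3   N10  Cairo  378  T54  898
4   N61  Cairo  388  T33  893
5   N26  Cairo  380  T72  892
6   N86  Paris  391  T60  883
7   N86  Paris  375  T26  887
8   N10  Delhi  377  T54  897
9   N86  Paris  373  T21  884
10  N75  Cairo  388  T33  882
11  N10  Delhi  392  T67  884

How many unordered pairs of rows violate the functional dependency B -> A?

9

B=Paris: all 4 rows agree on A — 0 pairs.
B=Cairo: violating pairs (2,3), (2,5), (2,10), (3,4), (3,5), (3,10), (4,5), (4,10), (5,10) — 9 pairs.
B=Delhi: all 2 rows agree on A — 0 pairs.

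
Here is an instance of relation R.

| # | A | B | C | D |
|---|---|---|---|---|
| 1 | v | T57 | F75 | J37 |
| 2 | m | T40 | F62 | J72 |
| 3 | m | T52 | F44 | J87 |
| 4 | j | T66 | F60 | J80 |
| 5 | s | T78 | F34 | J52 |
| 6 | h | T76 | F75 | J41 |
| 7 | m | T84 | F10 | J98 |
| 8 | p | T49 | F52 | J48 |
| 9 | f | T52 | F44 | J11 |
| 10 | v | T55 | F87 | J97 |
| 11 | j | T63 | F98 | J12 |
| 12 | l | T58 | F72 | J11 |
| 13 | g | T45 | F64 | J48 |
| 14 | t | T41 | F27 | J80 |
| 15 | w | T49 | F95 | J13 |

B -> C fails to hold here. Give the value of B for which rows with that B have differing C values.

B=T57: row 1 → C = F75 ✓
B=T40: row 2 → C = F62 ✓
B=T52: rows 3, 9 → C = F44, F44 ✓
B=T66: row 4 → C = F60 ✓
B=T78: row 5 → C = F34 ✓
B=T76: row 6 → C = F75 ✓
B=T84: row 7 → C = F10 ✓
B=T49: rows 8, 15 → C takes values {F52, F95} — violation
B=T55: row 10 → C = F87 ✓
B=T63: row 11 → C = F98 ✓
B=T58: row 12 → C = F72 ✓
B=T45: row 13 → C = F64 ✓
B=T41: row 14 → C = F27 ✓
The only B value with inconsistent C is B=T49.

T49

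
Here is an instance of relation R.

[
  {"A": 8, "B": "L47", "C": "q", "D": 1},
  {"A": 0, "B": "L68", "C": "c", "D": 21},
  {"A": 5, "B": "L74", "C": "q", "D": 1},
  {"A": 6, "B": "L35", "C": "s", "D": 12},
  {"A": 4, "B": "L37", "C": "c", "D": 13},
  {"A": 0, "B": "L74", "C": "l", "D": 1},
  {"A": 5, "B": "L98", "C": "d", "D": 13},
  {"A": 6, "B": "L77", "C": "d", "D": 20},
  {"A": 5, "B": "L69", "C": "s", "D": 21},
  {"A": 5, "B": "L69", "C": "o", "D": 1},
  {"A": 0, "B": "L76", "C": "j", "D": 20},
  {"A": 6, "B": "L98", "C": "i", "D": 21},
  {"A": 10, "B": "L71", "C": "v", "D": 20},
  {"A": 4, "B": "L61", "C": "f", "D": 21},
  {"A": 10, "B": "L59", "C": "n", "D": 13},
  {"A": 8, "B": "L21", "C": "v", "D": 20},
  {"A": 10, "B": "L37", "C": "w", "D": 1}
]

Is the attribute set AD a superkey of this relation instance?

No

Two distinct rows share (A=5, D=1), so AD does not determine every attribute — not a superkey.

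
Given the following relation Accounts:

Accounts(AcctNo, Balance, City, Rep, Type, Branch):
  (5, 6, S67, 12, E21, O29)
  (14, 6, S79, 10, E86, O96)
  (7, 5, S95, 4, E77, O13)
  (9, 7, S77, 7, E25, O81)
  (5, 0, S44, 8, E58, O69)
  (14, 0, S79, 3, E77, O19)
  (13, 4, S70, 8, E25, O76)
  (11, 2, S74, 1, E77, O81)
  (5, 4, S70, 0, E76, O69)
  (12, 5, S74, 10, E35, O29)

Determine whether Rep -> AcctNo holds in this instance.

No

Rep=12: 1 row → AcctNo = 5 ✓
Rep=10: 2 rows → AcctNo takes values {14, 12} — violation
Rep=4: 1 row → AcctNo = 7 ✓
Rep=7: 1 row → AcctNo = 9 ✓
Rep=8: 2 rows → AcctNo takes values {5, 13} — violation
Rep=3: 1 row → AcctNo = 14 ✓
Rep=1: 1 row → AcctNo = 11 ✓
Rep=0: 1 row → AcctNo = 5 ✓
Two rows agree on Rep but differ on AcctNo, so Rep -> AcctNo does not hold.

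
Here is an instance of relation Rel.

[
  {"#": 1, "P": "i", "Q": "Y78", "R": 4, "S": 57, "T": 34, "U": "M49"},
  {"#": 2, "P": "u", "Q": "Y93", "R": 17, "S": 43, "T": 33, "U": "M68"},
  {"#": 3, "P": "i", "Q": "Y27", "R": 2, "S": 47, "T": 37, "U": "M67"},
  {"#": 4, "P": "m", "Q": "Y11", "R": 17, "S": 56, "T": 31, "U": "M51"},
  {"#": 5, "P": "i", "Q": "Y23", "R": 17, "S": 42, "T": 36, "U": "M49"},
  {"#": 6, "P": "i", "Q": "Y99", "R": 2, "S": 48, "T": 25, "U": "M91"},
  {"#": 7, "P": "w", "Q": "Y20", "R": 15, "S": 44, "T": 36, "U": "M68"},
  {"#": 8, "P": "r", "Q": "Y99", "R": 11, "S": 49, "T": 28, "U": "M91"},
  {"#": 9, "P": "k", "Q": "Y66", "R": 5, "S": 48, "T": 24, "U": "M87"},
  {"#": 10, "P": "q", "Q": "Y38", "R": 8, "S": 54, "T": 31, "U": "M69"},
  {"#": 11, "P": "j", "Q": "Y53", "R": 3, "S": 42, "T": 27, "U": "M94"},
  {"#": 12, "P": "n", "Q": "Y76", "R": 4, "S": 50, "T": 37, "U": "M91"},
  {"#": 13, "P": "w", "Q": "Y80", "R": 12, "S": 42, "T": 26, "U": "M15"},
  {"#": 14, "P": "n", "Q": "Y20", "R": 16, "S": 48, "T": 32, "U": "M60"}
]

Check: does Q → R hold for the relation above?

No

Q=Y78: row 1 → R = 4 ✓
Q=Y93: row 2 → R = 17 ✓
Q=Y27: row 3 → R = 2 ✓
Q=Y11: row 4 → R = 17 ✓
Q=Y23: row 5 → R = 17 ✓
Q=Y99: rows 6, 8 → R takes values {2, 11} — violation
Q=Y20: rows 7, 14 → R takes values {15, 16} — violation
Q=Y66: row 9 → R = 5 ✓
Q=Y38: row 10 → R = 8 ✓
Q=Y53: row 11 → R = 3 ✓
Q=Y76: row 12 → R = 4 ✓
Q=Y80: row 13 → R = 12 ✓
Two rows agree on Q but differ on R, so Q → R does not hold.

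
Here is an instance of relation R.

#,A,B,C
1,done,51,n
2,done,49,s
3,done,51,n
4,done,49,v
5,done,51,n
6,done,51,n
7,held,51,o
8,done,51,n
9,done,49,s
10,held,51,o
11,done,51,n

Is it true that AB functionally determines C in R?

(A=done, B=51): rows 1, 3, 5, 6, 8, 11 → C = n, n, n, n, n, n ✓
(A=done, B=49): rows 2, 4, 9 → C takes values {s, v} — violation
(A=held, B=51): rows 7, 10 → C = o, o ✓
Two rows agree on AB but differ on C, so AB → C does not hold.

No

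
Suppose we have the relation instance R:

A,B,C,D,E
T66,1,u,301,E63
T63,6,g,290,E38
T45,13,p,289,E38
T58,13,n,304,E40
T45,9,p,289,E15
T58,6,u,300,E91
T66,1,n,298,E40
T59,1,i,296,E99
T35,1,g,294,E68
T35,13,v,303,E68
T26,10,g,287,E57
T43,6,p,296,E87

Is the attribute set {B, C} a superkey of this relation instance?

Yes

All 12 rows have distinct {B, C} values, so {B, C} → (all attributes) holds and {B, C} is a superkey.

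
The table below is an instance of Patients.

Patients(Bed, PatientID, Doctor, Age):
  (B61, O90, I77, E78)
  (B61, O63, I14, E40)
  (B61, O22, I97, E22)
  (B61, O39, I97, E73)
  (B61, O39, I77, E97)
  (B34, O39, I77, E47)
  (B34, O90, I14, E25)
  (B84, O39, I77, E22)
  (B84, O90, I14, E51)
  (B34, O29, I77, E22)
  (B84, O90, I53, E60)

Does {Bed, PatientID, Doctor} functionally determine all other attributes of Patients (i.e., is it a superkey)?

All 11 rows have distinct {Bed, PatientID, Doctor} values, so {Bed, PatientID, Doctor} → (all attributes) holds and {Bed, PatientID, Doctor} is a superkey.

Yes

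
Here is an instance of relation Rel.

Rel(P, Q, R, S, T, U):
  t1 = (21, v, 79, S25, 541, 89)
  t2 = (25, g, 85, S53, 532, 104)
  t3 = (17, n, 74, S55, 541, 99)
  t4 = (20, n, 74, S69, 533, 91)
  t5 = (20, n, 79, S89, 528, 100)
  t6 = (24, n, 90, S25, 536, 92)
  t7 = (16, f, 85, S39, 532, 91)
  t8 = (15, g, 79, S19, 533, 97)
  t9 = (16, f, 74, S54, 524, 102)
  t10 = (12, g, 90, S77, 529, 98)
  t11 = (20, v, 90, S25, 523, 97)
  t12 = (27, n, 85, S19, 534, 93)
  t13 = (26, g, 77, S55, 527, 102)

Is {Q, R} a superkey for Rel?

Rows 3 and 4 have the same {Q, R} value (Q=n, R=74) but are distinct tuples, so {Q, R} does not determine every attribute — not a superkey.

No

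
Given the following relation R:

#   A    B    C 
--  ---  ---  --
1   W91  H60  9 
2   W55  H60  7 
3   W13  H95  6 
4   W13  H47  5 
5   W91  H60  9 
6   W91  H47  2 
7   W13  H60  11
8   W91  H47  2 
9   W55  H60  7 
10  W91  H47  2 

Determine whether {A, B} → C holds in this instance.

Yes

(A=W91, B=H60): rows 1, 5 → C = 9, 9 ✓
(A=W55, B=H60): rows 2, 9 → C = 7, 7 ✓
(A=W13, B=H95): row 3 → C = 6 ✓
(A=W13, B=H47): row 4 → C = 5 ✓
(A=W91, B=H47): rows 6, 8, 10 → C = 2, 2, 2 ✓
(A=W13, B=H60): row 7 → C = 11 ✓
Every {A, B} value is associated with a single C value, so {A, B} → C holds.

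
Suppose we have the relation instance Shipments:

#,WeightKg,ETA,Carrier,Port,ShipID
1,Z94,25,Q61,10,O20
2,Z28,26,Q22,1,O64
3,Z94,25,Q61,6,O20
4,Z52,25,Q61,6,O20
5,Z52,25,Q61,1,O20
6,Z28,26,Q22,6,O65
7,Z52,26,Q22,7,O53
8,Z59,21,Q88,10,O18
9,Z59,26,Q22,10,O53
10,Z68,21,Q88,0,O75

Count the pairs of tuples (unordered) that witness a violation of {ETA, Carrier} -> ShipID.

6

(ETA=25, Carrier=Q61): all 4 rows agree on ShipID — 0 pairs.
(ETA=26, Carrier=Q22): violating pairs (2,6), (2,7), (2,9), (6,7), (6,9) — 5 pairs.
(ETA=21, Carrier=Q88): violating pairs (8,10) — 1 pair.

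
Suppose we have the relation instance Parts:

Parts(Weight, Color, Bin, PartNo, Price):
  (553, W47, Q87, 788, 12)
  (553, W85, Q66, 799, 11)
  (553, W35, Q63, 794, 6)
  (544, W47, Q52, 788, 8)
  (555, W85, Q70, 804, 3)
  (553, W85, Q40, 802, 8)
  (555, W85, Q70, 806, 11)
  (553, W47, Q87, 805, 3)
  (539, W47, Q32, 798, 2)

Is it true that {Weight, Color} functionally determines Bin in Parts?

No

(Weight=553, Color=W47): 2 rows → Bin = Q87, Q87 ✓
(Weight=553, Color=W85): 2 rows → Bin takes values {Q66, Q40} — violation
(Weight=553, Color=W35): 1 row → Bin = Q63 ✓
(Weight=544, Color=W47): 1 row → Bin = Q52 ✓
(Weight=555, Color=W85): 2 rows → Bin = Q70, Q70 ✓
(Weight=539, Color=W47): 1 row → Bin = Q32 ✓
Two rows agree on {Weight, Color} but differ on Bin, so {Weight, Color} → Bin does not hold.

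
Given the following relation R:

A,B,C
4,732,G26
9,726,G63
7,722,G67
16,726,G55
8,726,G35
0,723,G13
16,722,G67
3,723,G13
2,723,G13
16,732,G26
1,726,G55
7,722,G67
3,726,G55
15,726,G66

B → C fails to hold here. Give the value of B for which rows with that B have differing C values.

B=732: 2 rows → C = G26, G26 ✓
B=726: 6 rows → C takes values {G63, G55, G35, G66} — violation
B=722: 3 rows → C = G67, G67, G67 ✓
B=723: 3 rows → C = G13, G13, G13 ✓
The only B value with inconsistent C is B=726.

726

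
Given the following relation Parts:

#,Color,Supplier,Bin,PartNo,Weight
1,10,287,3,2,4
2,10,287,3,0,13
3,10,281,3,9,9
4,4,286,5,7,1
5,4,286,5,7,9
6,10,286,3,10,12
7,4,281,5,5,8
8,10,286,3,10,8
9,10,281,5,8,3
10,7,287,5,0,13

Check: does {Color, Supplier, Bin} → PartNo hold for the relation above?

(Color=10, Supplier=287, Bin=3): rows 1, 2 → PartNo takes values {2, 0} — violation
(Color=10, Supplier=281, Bin=3): row 3 → PartNo = 9 ✓
(Color=4, Supplier=286, Bin=5): rows 4, 5 → PartNo = 7, 7 ✓
(Color=10, Supplier=286, Bin=3): rows 6, 8 → PartNo = 10, 10 ✓
(Color=4, Supplier=281, Bin=5): row 7 → PartNo = 5 ✓
(Color=10, Supplier=281, Bin=5): row 9 → PartNo = 8 ✓
(Color=7, Supplier=287, Bin=5): row 10 → PartNo = 0 ✓
Two rows agree on {Color, Supplier, Bin} but differ on PartNo, so {Color, Supplier, Bin} → PartNo does not hold.

No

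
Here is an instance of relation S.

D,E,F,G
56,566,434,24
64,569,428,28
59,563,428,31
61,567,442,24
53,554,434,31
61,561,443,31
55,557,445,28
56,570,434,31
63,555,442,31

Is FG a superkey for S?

No

Two distinct rows share (F=434, G=31), so FG does not determine every attribute — not a superkey.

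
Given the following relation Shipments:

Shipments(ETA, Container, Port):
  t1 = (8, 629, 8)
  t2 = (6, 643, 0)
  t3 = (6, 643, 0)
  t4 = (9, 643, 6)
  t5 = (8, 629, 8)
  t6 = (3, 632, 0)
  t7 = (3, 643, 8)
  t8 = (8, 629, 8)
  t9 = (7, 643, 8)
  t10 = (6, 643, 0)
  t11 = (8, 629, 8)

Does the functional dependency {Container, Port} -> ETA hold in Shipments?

No

(Container=629, Port=8): rows 1, 5, 8, 11 → ETA = 8, 8, 8, 8 ✓
(Container=643, Port=0): rows 2, 3, 10 → ETA = 6, 6, 6 ✓
(Container=643, Port=6): row 4 → ETA = 9 ✓
(Container=632, Port=0): row 6 → ETA = 3 ✓
(Container=643, Port=8): rows 7, 9 → ETA takes values {3, 7} — violation
Two rows agree on {Container, Port} but differ on ETA, so {Container, Port} -> ETA does not hold.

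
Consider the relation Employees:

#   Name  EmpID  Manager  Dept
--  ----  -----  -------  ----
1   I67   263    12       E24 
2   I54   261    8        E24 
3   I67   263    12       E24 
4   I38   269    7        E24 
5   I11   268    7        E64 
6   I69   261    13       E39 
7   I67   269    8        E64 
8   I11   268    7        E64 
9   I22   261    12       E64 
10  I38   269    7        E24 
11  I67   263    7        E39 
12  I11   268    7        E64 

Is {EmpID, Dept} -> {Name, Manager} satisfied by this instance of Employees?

(EmpID=263, Dept=E24): rows 1, 3 → {Name,Manager} = (I67, 12), (I67, 12) ✓
(EmpID=261, Dept=E24): row 2 → {Name,Manager} = (I54, 8) ✓
(EmpID=269, Dept=E24): rows 4, 10 → {Name,Manager} = (I38, 7), (I38, 7) ✓
(EmpID=268, Dept=E64): rows 5, 8, 12 → {Name,Manager} = (I11, 7), (I11, 7), (I11, 7) ✓
(EmpID=261, Dept=E39): row 6 → {Name,Manager} = (I69, 13) ✓
(EmpID=269, Dept=E64): row 7 → {Name,Manager} = (I67, 8) ✓
(EmpID=261, Dept=E64): row 9 → {Name,Manager} = (I22, 12) ✓
(EmpID=263, Dept=E39): row 11 → {Name,Manager} = (I67, 7) ✓
Every {EmpID, Dept} value is associated with a single {Name, Manager} value, so {EmpID, Dept} -> {Name, Manager} holds.

Yes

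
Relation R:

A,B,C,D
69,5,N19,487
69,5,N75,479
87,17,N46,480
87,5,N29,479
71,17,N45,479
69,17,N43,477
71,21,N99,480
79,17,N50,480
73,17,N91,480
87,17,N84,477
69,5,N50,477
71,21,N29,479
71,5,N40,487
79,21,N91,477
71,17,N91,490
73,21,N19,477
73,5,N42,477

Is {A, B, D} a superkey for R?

Yes

All 17 rows have distinct {A, B, D} values, so {A, B, D} → (all attributes) holds and {A, B, D} is a superkey.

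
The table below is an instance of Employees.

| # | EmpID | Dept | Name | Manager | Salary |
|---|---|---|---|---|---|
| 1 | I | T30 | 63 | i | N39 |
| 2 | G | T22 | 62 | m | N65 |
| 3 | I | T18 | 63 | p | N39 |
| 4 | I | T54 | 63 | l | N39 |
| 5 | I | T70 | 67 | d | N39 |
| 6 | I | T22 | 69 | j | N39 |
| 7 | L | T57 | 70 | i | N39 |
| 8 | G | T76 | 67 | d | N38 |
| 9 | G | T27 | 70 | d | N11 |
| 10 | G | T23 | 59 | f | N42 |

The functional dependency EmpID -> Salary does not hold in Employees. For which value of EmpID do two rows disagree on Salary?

G

EmpID=I: rows 1, 3, 4, 5, 6 → Salary = N39, N39, N39, N39, N39 ✓
EmpID=G: rows 2, 8, 9, 10 → Salary takes values {N65, N38, N11, N42} — violation
EmpID=L: row 7 → Salary = N39 ✓
The only EmpID value with inconsistent Salary is EmpID=G.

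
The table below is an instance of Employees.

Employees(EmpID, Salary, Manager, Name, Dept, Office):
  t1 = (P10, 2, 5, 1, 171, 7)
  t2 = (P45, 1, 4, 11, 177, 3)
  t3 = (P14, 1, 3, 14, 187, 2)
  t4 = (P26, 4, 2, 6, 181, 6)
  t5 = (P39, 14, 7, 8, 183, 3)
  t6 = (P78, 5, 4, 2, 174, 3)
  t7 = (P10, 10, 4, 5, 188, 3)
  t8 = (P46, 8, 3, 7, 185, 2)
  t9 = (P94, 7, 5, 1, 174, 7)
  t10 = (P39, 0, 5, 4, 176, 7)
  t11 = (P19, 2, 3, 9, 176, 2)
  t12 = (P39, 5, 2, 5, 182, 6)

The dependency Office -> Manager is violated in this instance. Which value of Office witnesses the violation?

3

Office=7: rows 1, 9, 10 → Manager = 5, 5, 5 ✓
Office=3: rows 2, 5, 6, 7 → Manager takes values {4, 7} — violation
Office=2: rows 3, 8, 11 → Manager = 3, 3, 3 ✓
Office=6: rows 4, 12 → Manager = 2, 2 ✓
The only Office value with inconsistent Manager is Office=3.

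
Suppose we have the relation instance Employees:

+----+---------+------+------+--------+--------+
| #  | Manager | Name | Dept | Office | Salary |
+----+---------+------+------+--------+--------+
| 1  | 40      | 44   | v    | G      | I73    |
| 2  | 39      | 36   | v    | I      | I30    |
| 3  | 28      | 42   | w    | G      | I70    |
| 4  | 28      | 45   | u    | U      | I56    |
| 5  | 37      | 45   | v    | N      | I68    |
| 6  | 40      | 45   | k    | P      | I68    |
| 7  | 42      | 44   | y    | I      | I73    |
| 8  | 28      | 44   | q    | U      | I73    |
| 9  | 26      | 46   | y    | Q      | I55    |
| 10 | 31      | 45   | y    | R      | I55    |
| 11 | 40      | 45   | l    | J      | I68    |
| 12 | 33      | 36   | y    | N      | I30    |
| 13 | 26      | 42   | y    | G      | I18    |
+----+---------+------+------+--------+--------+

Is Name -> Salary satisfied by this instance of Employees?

No

Name=44: rows 1, 7, 8 → Salary = I73, I73, I73 ✓
Name=36: rows 2, 12 → Salary = I30, I30 ✓
Name=42: rows 3, 13 → Salary takes values {I70, I18} — violation
Name=45: rows 4, 5, 6, 10, 11 → Salary takes values {I56, I68, I55} — violation
Name=46: row 9 → Salary = I55 ✓
Two rows agree on Name but differ on Salary, so Name -> Salary does not hold.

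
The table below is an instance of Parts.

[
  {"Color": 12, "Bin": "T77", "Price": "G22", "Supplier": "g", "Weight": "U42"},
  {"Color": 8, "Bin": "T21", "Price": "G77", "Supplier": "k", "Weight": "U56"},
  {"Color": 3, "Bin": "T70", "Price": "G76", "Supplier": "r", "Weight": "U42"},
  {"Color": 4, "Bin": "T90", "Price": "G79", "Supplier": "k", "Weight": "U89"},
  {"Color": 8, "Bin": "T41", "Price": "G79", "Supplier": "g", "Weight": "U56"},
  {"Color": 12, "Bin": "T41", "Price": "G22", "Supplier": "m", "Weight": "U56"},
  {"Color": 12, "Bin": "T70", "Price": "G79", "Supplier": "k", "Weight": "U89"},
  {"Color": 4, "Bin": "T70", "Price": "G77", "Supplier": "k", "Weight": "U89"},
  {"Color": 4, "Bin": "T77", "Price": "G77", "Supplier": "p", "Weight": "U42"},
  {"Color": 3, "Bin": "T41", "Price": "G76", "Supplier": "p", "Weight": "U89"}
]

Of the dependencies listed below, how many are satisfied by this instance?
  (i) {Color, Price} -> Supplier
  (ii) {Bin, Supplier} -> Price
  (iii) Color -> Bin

(i) {Color, Price} -> Supplier: (Color=12, Price=G22): 2 rows → Supplier takes values {g, m} — violation; (Color=3, Price=G76): 2 rows → Supplier takes values {r, p} — violation; (Color=4, Price=G77): 2 rows → Supplier takes values {k, p} — violation — fails.
(ii) {Bin, Supplier} -> Price: (Bin=T70, Supplier=k): 2 rows → Price takes values {G79, G77} — violation — fails.
(iii) Color -> Bin: Color=12: 3 rows → Bin takes values {T77, T41, T70} — violation; Color=8: 2 rows → Bin takes values {T21, T41} — violation; Color=3: 2 rows → Bin takes values {T70, T41} — violation; Color=4: 3 rows → Bin takes values {T90, T70, T77} — violation — fails.
None of the 3 dependencies hold.

0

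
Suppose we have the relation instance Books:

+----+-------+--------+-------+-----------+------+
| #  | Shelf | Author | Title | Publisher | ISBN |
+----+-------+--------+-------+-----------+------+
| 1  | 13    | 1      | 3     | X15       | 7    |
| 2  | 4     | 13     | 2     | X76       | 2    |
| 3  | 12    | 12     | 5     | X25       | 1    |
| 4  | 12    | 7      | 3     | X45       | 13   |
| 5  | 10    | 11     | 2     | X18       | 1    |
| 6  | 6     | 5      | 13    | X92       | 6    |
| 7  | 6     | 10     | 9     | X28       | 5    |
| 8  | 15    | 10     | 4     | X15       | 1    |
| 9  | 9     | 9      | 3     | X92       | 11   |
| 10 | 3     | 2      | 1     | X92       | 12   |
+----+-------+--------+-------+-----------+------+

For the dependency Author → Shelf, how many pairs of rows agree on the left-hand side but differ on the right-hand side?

Author=10: violating pairs (7,8) — 1 pair.

1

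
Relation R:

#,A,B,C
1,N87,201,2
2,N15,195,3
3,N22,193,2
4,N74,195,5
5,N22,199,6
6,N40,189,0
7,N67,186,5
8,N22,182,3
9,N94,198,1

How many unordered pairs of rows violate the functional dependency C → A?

C=2: violating pairs (1,3) — 1 pair.
C=3: violating pairs (2,8) — 1 pair.
C=5: violating pairs (4,7) — 1 pair.

3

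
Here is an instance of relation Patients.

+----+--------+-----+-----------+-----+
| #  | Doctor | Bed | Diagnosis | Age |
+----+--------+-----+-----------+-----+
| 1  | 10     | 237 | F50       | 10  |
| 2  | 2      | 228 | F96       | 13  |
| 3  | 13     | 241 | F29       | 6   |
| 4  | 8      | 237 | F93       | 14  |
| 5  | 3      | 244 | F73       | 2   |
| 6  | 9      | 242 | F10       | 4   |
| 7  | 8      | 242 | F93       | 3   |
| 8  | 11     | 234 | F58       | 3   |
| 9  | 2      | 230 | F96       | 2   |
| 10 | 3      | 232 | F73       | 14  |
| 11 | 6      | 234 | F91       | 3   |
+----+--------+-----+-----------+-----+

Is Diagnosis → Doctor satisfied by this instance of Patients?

Yes

Diagnosis=F50: row 1 → Doctor = 10 ✓
Diagnosis=F96: rows 2, 9 → Doctor = 2, 2 ✓
Diagnosis=F29: row 3 → Doctor = 13 ✓
Diagnosis=F93: rows 4, 7 → Doctor = 8, 8 ✓
Diagnosis=F73: rows 5, 10 → Doctor = 3, 3 ✓
Diagnosis=F10: row 6 → Doctor = 9 ✓
Diagnosis=F58: row 8 → Doctor = 11 ✓
Diagnosis=F91: row 11 → Doctor = 6 ✓
Every Diagnosis value is associated with a single Doctor value, so Diagnosis → Doctor holds.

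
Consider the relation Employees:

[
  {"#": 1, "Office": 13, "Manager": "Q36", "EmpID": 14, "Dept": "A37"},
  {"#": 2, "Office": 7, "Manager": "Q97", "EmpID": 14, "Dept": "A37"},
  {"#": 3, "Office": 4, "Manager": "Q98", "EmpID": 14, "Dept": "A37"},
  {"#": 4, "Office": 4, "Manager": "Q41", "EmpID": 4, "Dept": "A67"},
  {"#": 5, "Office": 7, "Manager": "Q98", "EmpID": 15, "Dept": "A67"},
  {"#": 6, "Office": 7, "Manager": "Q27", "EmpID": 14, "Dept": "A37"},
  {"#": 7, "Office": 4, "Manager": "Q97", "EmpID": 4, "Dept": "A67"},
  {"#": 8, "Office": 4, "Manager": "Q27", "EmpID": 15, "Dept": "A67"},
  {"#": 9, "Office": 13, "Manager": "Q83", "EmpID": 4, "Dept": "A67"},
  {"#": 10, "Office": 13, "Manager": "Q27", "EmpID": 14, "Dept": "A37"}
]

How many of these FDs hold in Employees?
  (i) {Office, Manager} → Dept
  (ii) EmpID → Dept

2

(i) {Office, Manager} → Dept: every LHS value maps to a single RHS value — holds.
(ii) EmpID → Dept: every LHS value maps to a single RHS value — holds.
2 of the 2 dependencies hold.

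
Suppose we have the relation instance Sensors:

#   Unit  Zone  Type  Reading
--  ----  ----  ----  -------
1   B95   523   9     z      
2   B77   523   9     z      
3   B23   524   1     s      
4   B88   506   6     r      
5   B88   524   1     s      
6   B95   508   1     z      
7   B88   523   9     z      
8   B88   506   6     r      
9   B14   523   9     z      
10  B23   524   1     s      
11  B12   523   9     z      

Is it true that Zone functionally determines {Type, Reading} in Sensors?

Zone=523: rows 1, 2, 7, 9, 11 → {Type,Reading} = (9, z), (9, z), (9, z), (9, z), (9, z) ✓
Zone=524: rows 3, 5, 10 → {Type,Reading} = (1, s), (1, s), (1, s) ✓
Zone=506: rows 4, 8 → {Type,Reading} = (6, r), (6, r) ✓
Zone=508: row 6 → {Type,Reading} = (1, z) ✓
Every Zone value is associated with a single {Type, Reading} value, so Zone -> {Type, Reading} holds.

Yes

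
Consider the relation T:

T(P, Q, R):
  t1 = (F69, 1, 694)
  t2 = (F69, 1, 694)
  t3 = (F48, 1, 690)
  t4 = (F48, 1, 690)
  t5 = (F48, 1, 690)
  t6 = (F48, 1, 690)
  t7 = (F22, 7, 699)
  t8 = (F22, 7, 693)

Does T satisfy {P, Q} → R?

(P=F69, Q=1): rows 1, 2 → R = 694, 694 ✓
(P=F48, Q=1): rows 3, 4, 5, 6 → R = 690, 690, 690, 690 ✓
(P=F22, Q=7): rows 7, 8 → R takes values {699, 693} — violation
Two rows agree on {P, Q} but differ on R, so {P, Q} → R does not hold.

No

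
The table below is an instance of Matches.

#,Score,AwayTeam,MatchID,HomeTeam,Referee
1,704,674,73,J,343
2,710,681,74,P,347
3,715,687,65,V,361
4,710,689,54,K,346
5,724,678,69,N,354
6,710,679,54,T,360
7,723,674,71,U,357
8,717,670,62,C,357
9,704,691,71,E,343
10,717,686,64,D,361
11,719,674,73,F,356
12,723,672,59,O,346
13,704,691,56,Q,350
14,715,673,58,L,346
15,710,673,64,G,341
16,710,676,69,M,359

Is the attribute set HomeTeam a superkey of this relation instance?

Yes

All 16 rows have distinct HomeTeam values, so HomeTeam → (all attributes) holds and HomeTeam is a superkey.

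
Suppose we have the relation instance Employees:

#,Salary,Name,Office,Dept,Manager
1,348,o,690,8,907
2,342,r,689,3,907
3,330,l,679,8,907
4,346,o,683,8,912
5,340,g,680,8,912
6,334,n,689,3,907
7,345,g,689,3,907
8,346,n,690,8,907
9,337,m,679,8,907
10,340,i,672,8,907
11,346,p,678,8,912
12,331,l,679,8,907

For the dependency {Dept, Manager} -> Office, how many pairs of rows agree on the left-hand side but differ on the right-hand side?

14

(Dept=8, Manager=907): violating pairs (1,3), (1,9), (1,10), (1,12), (3,8), (3,10), (8,9), (8,10), (8,12), (9,10), (10,12) — 11 pairs.
(Dept=3, Manager=907): all 3 rows agree on Office — 0 pairs.
(Dept=8, Manager=912): violating pairs (4,5), (4,11), (5,11) — 3 pairs.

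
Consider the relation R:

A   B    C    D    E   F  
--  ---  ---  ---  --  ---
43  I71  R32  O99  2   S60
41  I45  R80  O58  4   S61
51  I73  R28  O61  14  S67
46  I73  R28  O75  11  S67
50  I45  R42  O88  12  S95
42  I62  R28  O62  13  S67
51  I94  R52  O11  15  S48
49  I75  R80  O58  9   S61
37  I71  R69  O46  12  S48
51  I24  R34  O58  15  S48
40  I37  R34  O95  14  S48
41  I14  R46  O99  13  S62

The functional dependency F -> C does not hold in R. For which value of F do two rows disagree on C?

S48

F=S60: 1 row → C = R32 ✓
F=S61: 2 rows → C = R80, R80 ✓
F=S67: 3 rows → C = R28, R28, R28 ✓
F=S95: 1 row → C = R42 ✓
F=S48: 4 rows → C takes values {R52, R69, R34} — violation
F=S62: 1 row → C = R46 ✓
The only F value with inconsistent C is F=S48.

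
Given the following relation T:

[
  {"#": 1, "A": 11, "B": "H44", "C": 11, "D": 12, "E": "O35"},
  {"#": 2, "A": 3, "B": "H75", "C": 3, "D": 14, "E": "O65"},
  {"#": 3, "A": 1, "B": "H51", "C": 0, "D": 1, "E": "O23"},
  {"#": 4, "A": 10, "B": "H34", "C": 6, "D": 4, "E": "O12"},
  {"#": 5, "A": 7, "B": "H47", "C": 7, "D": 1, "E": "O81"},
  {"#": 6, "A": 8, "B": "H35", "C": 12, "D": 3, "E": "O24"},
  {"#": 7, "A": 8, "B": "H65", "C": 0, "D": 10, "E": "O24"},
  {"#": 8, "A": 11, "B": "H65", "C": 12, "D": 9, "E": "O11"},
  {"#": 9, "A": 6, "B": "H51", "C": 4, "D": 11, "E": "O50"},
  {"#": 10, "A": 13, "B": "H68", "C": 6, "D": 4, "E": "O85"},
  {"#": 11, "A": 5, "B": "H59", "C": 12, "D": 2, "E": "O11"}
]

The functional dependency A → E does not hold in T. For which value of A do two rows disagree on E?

11

A=11: rows 1, 8 → E takes values {O35, O11} — violation
A=3: row 2 → E = O65 ✓
A=1: row 3 → E = O23 ✓
A=10: row 4 → E = O12 ✓
A=7: row 5 → E = O81 ✓
A=8: rows 6, 7 → E = O24, O24 ✓
A=6: row 9 → E = O50 ✓
A=13: row 10 → E = O85 ✓
A=5: row 11 → E = O11 ✓
The only A value with inconsistent E is A=11.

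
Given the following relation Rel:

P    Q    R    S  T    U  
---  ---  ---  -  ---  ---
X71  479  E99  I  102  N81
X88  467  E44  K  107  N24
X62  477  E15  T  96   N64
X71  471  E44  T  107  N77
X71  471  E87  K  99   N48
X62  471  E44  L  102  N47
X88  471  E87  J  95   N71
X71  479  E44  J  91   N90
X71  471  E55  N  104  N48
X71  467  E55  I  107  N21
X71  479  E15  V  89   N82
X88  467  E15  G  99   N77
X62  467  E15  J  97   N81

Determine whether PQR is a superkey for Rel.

Yes

All 13 rows have distinct PQR values, so PQR → (all attributes) holds and PQR is a superkey.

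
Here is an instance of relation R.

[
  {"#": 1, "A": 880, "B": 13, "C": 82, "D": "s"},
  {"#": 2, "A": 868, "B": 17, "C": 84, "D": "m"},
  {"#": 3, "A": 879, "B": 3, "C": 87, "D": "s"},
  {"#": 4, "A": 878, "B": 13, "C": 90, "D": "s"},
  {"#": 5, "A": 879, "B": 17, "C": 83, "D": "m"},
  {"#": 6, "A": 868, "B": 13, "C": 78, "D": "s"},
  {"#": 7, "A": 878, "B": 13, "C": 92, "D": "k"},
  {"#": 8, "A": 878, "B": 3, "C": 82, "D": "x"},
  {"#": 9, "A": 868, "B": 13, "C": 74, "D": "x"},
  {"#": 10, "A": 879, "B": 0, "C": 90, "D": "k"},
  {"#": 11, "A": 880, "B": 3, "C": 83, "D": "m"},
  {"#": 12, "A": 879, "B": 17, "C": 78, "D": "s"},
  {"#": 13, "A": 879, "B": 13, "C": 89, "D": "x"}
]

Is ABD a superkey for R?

Yes

All 13 rows have distinct ABD values, so ABD → (all attributes) holds and ABD is a superkey.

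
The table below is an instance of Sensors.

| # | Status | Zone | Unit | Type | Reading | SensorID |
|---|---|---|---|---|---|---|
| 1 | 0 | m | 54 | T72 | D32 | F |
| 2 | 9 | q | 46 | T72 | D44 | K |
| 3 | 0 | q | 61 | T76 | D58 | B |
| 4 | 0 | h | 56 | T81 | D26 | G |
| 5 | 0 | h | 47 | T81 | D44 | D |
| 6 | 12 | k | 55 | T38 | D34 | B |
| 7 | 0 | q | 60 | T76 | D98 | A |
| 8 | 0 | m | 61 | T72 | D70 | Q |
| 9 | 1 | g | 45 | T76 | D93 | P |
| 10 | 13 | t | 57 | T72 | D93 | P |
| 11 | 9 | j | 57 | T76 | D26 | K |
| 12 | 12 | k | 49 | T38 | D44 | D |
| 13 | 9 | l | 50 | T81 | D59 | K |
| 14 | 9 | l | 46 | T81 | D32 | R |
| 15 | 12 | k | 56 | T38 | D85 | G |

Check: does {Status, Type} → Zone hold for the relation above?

Yes

(Status=0, Type=T72): rows 1, 8 → Zone = m, m ✓
(Status=9, Type=T72): row 2 → Zone = q ✓
(Status=0, Type=T76): rows 3, 7 → Zone = q, q ✓
(Status=0, Type=T81): rows 4, 5 → Zone = h, h ✓
(Status=12, Type=T38): rows 6, 12, 15 → Zone = k, k, k ✓
(Status=1, Type=T76): row 9 → Zone = g ✓
(Status=13, Type=T72): row 10 → Zone = t ✓
(Status=9, Type=T76): row 11 → Zone = j ✓
(Status=9, Type=T81): rows 13, 14 → Zone = l, l ✓
Every {Status, Type} value is associated with a single Zone value, so {Status, Type} → Zone holds.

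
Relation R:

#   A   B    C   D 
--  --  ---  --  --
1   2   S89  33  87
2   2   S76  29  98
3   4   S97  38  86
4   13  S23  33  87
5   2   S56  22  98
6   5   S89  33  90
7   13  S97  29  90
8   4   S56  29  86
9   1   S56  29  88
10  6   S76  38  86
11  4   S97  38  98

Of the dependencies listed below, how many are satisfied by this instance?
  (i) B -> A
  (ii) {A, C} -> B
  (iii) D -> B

1

(i) B -> A: B=S89: rows 1, 6 → A takes values {2, 5} — violation; B=S76: rows 2, 10 → A takes values {2, 6} — violation; B=S97: rows 3, 7, 11 → A takes values {4, 13} — violation; B=S56: rows 5, 8, 9 → A takes values {2, 4, 1} — violation — fails.
(ii) {A, C} -> B: every LHS value maps to a single RHS value — holds.
(iii) D -> B: D=87: rows 1, 4 → B takes values {S89, S23} — violation; D=98: rows 2, 5, 11 → B takes values {S76, S56, S97} — violation; D=86: rows 3, 8, 10 → B takes values {S97, S56, S76} — violation; D=90: rows 6, 7 → B takes values {S89, S97} — violation — fails.
1 of the 3 dependencies holds.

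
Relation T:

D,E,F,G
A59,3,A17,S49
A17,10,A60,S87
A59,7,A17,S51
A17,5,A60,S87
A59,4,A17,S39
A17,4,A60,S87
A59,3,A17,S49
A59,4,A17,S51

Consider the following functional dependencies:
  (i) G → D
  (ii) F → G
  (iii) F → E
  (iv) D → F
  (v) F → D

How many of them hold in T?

(i) G → D: every LHS value maps to a single RHS value — holds.
(ii) F → G: F=A17: 5 rows → G takes values {S49, S51, S39} — violation — fails.
(iii) F → E: F=A17: 5 rows → E takes values {3, 7, 4} — violation; F=A60: 3 rows → E takes values {10, 5, 4} — violation — fails.
(iv) D → F: every LHS value maps to a single RHS value — holds.
(v) F → D: every LHS value maps to a single RHS value — holds.
3 of the 5 dependencies hold.

3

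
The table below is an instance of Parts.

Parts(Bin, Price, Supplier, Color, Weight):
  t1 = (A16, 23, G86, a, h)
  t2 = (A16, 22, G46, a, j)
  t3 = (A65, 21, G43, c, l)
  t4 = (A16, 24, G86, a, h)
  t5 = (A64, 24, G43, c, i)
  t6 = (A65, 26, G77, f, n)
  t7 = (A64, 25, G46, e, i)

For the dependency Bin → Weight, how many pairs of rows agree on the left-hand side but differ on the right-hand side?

3

Bin=A16: violating pairs (1,2), (2,4) — 2 pairs.
Bin=A65: violating pairs (3,6) — 1 pair.
Bin=A64: all 2 rows agree on Weight — 0 pairs.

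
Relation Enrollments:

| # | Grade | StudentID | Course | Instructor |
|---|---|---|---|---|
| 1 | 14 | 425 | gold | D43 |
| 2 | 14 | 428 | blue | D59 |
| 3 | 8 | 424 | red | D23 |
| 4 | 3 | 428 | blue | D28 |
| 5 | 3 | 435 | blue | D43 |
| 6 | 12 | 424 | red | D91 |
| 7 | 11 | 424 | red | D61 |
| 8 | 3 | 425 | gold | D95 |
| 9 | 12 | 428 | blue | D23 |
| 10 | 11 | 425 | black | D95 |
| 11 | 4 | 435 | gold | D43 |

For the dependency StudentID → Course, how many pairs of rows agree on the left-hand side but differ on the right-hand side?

StudentID=425: violating pairs (1,10), (8,10) — 2 pairs.
StudentID=428: all 3 rows agree on Course — 0 pairs.
StudentID=424: all 3 rows agree on Course — 0 pairs.
StudentID=435: violating pairs (5,11) — 1 pair.

3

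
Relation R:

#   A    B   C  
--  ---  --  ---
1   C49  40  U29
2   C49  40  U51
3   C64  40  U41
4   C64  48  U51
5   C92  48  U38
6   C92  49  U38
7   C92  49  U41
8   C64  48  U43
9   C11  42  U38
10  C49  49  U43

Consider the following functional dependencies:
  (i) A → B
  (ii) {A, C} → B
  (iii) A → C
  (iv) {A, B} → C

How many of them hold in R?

0

(i) A → B: A=C49: rows 1, 2, 10 → B takes values {40, 49} — violation; A=C64: rows 3, 4, 8 → B takes values {40, 48} — violation; A=C92: rows 5, 6, 7 → B takes values {48, 49} — violation — fails.
(ii) {A, C} → B: (A=C92, C=U38): rows 5, 6 → B takes values {48, 49} — violation — fails.
(iii) A → C: A=C49: rows 1, 2, 10 → C takes values {U29, U51, U43} — violation; A=C64: rows 3, 4, 8 → C takes values {U41, U51, U43} — violation; A=C92: rows 5, 6, 7 → C takes values {U38, U41} — violation — fails.
(iv) {A, B} → C: (A=C49, B=40): rows 1, 2 → C takes values {U29, U51} — violation; (A=C64, B=48): rows 4, 8 → C takes values {U51, U43} — violation; (A=C92, B=49): rows 6, 7 → C takes values {U38, U41} — violation — fails.
None of the 4 dependencies hold.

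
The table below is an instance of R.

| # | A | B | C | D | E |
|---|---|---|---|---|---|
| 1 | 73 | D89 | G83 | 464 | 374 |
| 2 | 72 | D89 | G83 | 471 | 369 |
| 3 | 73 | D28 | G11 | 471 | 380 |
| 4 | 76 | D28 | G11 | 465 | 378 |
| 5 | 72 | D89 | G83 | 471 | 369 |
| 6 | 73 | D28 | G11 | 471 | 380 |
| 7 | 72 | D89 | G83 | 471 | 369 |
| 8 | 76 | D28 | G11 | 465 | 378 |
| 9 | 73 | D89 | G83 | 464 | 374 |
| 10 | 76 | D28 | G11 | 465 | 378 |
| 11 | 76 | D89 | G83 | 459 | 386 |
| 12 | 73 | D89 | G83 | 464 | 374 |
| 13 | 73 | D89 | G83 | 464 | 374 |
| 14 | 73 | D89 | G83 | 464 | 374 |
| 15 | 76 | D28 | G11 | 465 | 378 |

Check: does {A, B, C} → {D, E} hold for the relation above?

(A=73, B=D89, C=G83): rows 1, 9, 12, 13, 14 → {D,E} = (464, 374), (464, 374), (464, 374), (464, 374), (464, 374) ✓
(A=72, B=D89, C=G83): rows 2, 5, 7 → {D,E} = (471, 369), (471, 369), (471, 369) ✓
(A=73, B=D28, C=G11): rows 3, 6 → {D,E} = (471, 380), (471, 380) ✓
(A=76, B=D28, C=G11): rows 4, 8, 10, 15 → {D,E} = (465, 378), (465, 378), (465, 378), (465, 378) ✓
(A=76, B=D89, C=G83): row 11 → {D,E} = (459, 386) ✓
Every {A, B, C} value is associated with a single {D, E} value, so {A, B, C} → {D, E} holds.

Yes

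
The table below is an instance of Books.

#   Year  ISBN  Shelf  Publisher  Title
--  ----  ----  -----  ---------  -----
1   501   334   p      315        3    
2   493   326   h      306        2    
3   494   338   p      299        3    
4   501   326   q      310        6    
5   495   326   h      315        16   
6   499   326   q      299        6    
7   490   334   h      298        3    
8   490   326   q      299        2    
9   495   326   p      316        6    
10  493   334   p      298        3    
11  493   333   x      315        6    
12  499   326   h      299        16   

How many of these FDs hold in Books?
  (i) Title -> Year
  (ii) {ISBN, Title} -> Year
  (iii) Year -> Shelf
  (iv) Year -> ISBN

0

(i) Title -> Year: Title=3: rows 1, 3, 7, 10 → Year takes values {501, 494, 490, 493} — violation; Title=2: rows 2, 8 → Year takes values {493, 490} — violation; Title=6: rows 4, 6, 9, 11 → Year takes values {501, 499, 495, 493} — violation; Title=16: rows 5, 12 → Year takes values {495, 499} — violation — fails.
(ii) {ISBN, Title} -> Year: (ISBN=334, Title=3): rows 1, 7, 10 → Year takes values {501, 490, 493} — violation; (ISBN=326, Title=2): rows 2, 8 → Year takes values {493, 490} — violation; (ISBN=326, Title=6): rows 4, 6, 9 → Year takes values {501, 499, 495} — violation; (ISBN=326, Title=16): rows 5, 12 → Year takes values {495, 499} — violation — fails.
(iii) Year -> Shelf: Year=501: rows 1, 4 → Shelf takes values {p, q} — violation; Year=493: rows 2, 10, 11 → Shelf takes values {h, p, x} — violation; Year=495: rows 5, 9 → Shelf takes values {h, p} — violation; Year=499: rows 6, 12 → Shelf takes values {q, h} — violation; Year=490: rows 7, 8 → Shelf takes values {h, q} — violation — fails.
(iv) Year -> ISBN: Year=501: rows 1, 4 → ISBN takes values {334, 326} — violation; Year=493: rows 2, 10, 11 → ISBN takes values {326, 334, 333} — violation; Year=490: rows 7, 8 → ISBN takes values {334, 326} — violation — fails.
None of the 4 dependencies hold.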